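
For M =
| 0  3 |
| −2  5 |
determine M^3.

[[−30, 57], [−38, 65]]

tr M = 5 and det M = 6, so the characteristic polynomial is λ² − (5)λ + (6) with roots 3 and 2.
Eigenvectors give P = [[1, 3], [1, 2]] with P⁻¹ = [[−2, 3], [1, −1]], and M = P·diag(3, 2)·P⁻¹.
Then M^3 = P·diag(27, 8)·P⁻¹ = [[27, 24], [27, 16]] · [[−2, 3], [1, −1]] = [[−30, 57], [−38, 65]].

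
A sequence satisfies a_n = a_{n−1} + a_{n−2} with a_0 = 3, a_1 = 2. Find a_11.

343

With companion matrix M = [[1, 1], [1, 0]], [a_n, a_{n−1}]ᵀ = M·[a_{n−1}, a_{n−2}]ᵀ, so [a_11, a_10]ᵀ = M¹⁰·[a_1, a_0]ᵀ.
M¹⁰ = [[89, 55], [55, 34]], giving [a_11, a_10]ᵀ = [[343], [212]].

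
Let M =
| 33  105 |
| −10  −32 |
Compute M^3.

tr M = 1 and det M = −6, so the characteristic polynomial is λ² − (1)λ + (−6) with roots 3 and −2.
Eigenvectors give P = [[7, −3], [−2, 1]] with P⁻¹ = [[1, 3], [2, 7]], and M = P·diag(3, −2)·P⁻¹.
Then M^3 = P·diag(27, −8)·P⁻¹ = [[189, 24], [−54, −8]] · [[1, 3], [2, 7]] = [[237, 735], [−70, −218]].

[[237, 735], [−70, −218]]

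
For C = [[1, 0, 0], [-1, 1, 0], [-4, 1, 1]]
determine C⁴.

[[1, 0, 0], [-4, 1, 0], [-22, 4, 1]]

C = I + N where N = [[0, 0, 0], [-1, 0, 0], [-4, 1, 0]] is strictly lower-triangular, so N³ = 0.
(I + N)⁴ = I + 4·N + 6·N² = [[1, 0, 0], [-4, 1, 0], [-22, 4, 1]].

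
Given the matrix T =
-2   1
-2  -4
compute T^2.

[[2, -6], [12, 14]]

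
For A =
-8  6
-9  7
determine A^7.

[[-386, 258], [-387, 259]]

tr A = -1 and det A = -2, so the characteristic polynomial is λ² − (-1)λ + (-2) with roots -2 and 1.
Eigenvectors give P = [[1, -2], [1, -3]] with P⁻¹ = [[3, -2], [1, -1]], and A = P·diag(-2, 1)·P⁻¹.
Then A^7 = P·diag(-128, 1)·P⁻¹ = [[-128, -2], [-128, -3]] · [[3, -2], [1, -1]] = [[-386, 258], [-387, 259]].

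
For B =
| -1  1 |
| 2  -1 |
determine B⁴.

[[17, -12], [-24, 17]]

B² = [[3, -2], [-4, 3]]
B³ = [[-7, 5], [10, -7]]
B⁴ = [[17, -12], [-24, 17]]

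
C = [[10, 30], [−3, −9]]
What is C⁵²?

C² = C (a projection; rank 1, trace 1), so C⁵² = C.

[[10, 30], [−3, −9]]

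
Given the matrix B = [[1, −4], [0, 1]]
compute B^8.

[[1, −32], [0, 1]]

B = I + N where N = [[0, −4], [0, 0]] is strictly upper-triangular, so N^2 = 0.
(I + N)^8 = I + 8·N = [[1, −32], [0, 1]].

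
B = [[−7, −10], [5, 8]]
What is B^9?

[[−20707, −40390], [20195, 39878]]

tr B = 1 and det B = −6, so the characteristic polynomial is λ² − (1)λ + (−6) with roots −2 and 3.
Eigenvectors give P = [[−2, −1], [1, 1]] with P⁻¹ = [[−1, −1], [1, 2]], and B = P·diag(−2, 3)·P⁻¹.
Then B^9 = P·diag(−512, 19683)·P⁻¹ = [[1024, −19683], [−512, 19683]] · [[−1, −1], [1, 2]] = [[−20707, −40390], [20195, 39878]].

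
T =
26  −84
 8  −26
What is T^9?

[[6656, −21504], [2048, −6656]]

tr T = 0 and det T = −4, so the characteristic polynomial is λ² − (0)λ + (−4) with roots −2 and 2.
Eigenvectors give P = [[3, 7], [1, 2]] with P⁻¹ = [[−2, 7], [1, −3]], and T = P·diag(−2, 2)·P⁻¹.
Then T^9 = P·diag(−512, 512)·P⁻¹ = [[−1536, 3584], [−512, 1024]] · [[−2, 7], [1, −3]] = [[6656, −21504], [2048, −6656]].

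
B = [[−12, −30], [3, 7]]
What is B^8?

[[63306, 189150], [−18915, −56489]]

tr B = −5 and det B = 6, so the characteristic polynomial is λ² − (−5)λ + (6) with roots −2 and −3.
Eigenvectors give P = [[3, −10], [−1, 3]] with P⁻¹ = [[−3, −10], [−1, −3]], and B = P·diag(−2, −3)·P⁻¹.
Then B^8 = P·diag(256, 6561)·P⁻¹ = [[768, −65610], [−256, 19683]] · [[−3, −10], [−1, −3]] = [[63306, 189150], [−18915, −56489]].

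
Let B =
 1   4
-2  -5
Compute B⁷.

[[2185, 4372], [-2186, -4373]]

tr B = -4 and det B = 3, so the characteristic polynomial is λ² − (-4)λ + (3) with roots -1 and -3.
Eigenvectors give P = [[-2, -1], [1, 1]] with P⁻¹ = [[-1, -1], [1, 2]], and B = P·diag(-1, -3)·P⁻¹.
Then B⁷ = P·diag(-1, -2187)·P⁻¹ = [[2, 2187], [-1, -2187]] · [[-1, -1], [1, 2]] = [[2185, 4372], [-2186, -4373]].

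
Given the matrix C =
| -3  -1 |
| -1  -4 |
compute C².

[[10, 7], [7, 17]]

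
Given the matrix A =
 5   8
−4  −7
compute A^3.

[[29, 56], [−28, −55]]

tr A = −2 and det A = −3, so the characteristic polynomial is λ² − (−2)λ + (−3) with roots 1 and −3.
Eigenvectors give P = [[2, −1], [−1, 1]] with P⁻¹ = [[1, 1], [1, 2]], and A = P·diag(1, −3)·P⁻¹.
Then A^3 = P·diag(1, −27)·P⁻¹ = [[2, 27], [−1, −27]] · [[1, 1], [1, 2]] = [[29, 56], [−28, −55]].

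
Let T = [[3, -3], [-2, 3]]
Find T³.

T² = [[15, -18], [-12, 15]]
T³ = [[81, -99], [-66, 81]]

[[81, -99], [-66, 81]]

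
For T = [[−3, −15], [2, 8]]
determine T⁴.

tr T = 5 and det T = 6, so the characteristic polynomial is λ² − (5)λ + (6) with roots 3 and 2.
Eigenvectors give P = [[−5, −3], [2, 1]] with P⁻¹ = [[1, 3], [−2, −5]], and T = P·diag(3, 2)·P⁻¹.
Then T⁴ = P·diag(81, 16)·P⁻¹ = [[−405, −48], [162, 16]] · [[1, 3], [−2, −5]] = [[−309, −975], [130, 406]].

[[−309, −975], [130, 406]]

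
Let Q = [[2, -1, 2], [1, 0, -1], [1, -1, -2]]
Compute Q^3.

[[7, -6, 12], [6, -5, -6], [6, -6, -17]]

Q^2 = [[5, -4, 1], [1, 0, 4], [-1, 1, 7]]
Q^3 = [[7, -6, 12], [6, -5, -6], [6, -6, -17]]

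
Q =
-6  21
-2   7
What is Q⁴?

Q² = Q (a projection; rank 1, trace 1), so Q⁴ = Q.

[[-6, 21], [-2, 7]]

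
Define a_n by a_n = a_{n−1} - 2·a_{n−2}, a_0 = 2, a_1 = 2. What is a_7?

With companion matrix B = [[1, -2], [1, 0]], [a_n, a_{n−1}]ᵀ = B·[a_{n−1}, a_{n−2}]ᵀ, so [a_7, a_6]ᵀ = B⁶·[a_1, a_0]ᵀ.
B⁶ = [[7, -10], [5, 2]], giving [a_7, a_6]ᵀ = [[-6], [14]].

-6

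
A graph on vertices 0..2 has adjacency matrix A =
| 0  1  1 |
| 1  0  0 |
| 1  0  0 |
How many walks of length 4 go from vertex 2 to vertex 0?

0

The number of length-4 walks from vertex 2 to vertex 0 is entry (2,0) of A⁴, where A is the adjacency matrix.
A² = [[2, 0, 0], [0, 1, 1], [0, 1, 1]]
A³ = [[0, 2, 2], [2, 0, 0], [2, 0, 0]]
A⁴ = [[4, 0, 0], [0, 2, 2], [0, 2, 2]]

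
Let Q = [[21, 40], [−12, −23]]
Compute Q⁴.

[[−399, −800], [240, 481]]

tr Q = −2 and det Q = −3, so the characteristic polynomial is λ² − (−2)λ + (−3) with roots −3 and 1.
Eigenvectors give P = [[5, −2], [−3, 1]] with P⁻¹ = [[−1, −2], [−3, −5]], and Q = P·diag(−3, 1)·P⁻¹.
Then Q⁴ = P·diag(81, 1)·P⁻¹ = [[405, −2], [−243, 1]] · [[−1, −2], [−3, −5]] = [[−399, −800], [240, 481]].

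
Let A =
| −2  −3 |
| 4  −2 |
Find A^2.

[[−8, 12], [−16, −8]]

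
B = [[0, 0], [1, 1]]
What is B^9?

B² = B (a projection; rank 1, trace 1), so B^9 = B.

[[0, 0], [1, 1]]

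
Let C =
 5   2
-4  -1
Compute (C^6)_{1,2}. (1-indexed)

tr C = 4 and det C = 3, so the characteristic polynomial is λ² − (4)λ + (3) with roots 1 and 3.
Eigenvectors give P = [[1, -1], [-2, 1]] with P⁻¹ = [[-1, -1], [-2, -1]], and C = P·diag(1, 3)·P⁻¹.
Then C^6 = P·diag(1, 729)·P⁻¹ = [[1, -729], [-2, 729]] · [[-1, -1], [-2, -1]] = [[1457, 728], [-1456, -727]].

728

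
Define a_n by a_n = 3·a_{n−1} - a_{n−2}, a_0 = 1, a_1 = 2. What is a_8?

With companion matrix C = [[3, -1], [1, 0]], [a_n, a_{n−1}]ᵀ = C·[a_{n−1}, a_{n−2}]ᵀ, so [a_8, a_7]ᵀ = C⁷·[a_1, a_0]ᵀ.
C⁷ = [[987, -377], [377, -144]], giving [a_8, a_7]ᵀ = [[1597], [610]].

1597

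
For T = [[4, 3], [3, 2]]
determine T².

[[25, 18], [18, 13]]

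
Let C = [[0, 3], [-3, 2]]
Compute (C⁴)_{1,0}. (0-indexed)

84

C² = [[-9, 6], [-6, -5]]
C³ = [[-18, -15], [15, -28]]
C⁴ = [[45, -84], [84, -11]]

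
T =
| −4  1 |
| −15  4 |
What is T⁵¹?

T² = I (check: tr T = 0 and det T = −1), so T⁵¹ = T since 51 is odd.

[[−4, 1], [−15, 4]]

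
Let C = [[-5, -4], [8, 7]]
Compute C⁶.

tr C = 2 and det C = -3, so the characteristic polynomial is λ² − (2)λ + (-3) with roots 3 and -1.
Eigenvectors give P = [[-1, -1], [2, 1]] with P⁻¹ = [[1, 1], [-2, -1]], and C = P·diag(3, -1)·P⁻¹.
Then C⁶ = P·diag(729, 1)·P⁻¹ = [[-729, -1], [1458, 1]] · [[1, 1], [-2, -1]] = [[-727, -728], [1456, 1457]].

[[-727, -728], [1456, 1457]]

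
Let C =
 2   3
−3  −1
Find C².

[[−5, 3], [−3, −8]]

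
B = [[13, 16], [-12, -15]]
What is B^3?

[[85, 112], [-84, -111]]

tr B = -2 and det B = -3, so the characteristic polynomial is λ² − (-2)λ + (-3) with roots 1 and -3.
Eigenvectors give P = [[-4, 1], [3, -1]] with P⁻¹ = [[-1, -1], [-3, -4]], and B = P·diag(1, -3)·P⁻¹.
Then B^3 = P·diag(1, -27)·P⁻¹ = [[-4, -27], [3, 27]] · [[-1, -1], [-3, -4]] = [[85, 112], [-84, -111]].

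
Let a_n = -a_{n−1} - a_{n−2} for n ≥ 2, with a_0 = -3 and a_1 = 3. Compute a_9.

-3

With companion matrix Q = [[-1, -1], [1, 0]], [a_n, a_{n−1}]ᵀ = Q·[a_{n−1}, a_{n−2}]ᵀ, so [a_9, a_8]ᵀ = Q⁸·[a_1, a_0]ᵀ.
Q⁸ = [[0, 1], [-1, -1]], giving [a_9, a_8]ᵀ = [[-3], [0]].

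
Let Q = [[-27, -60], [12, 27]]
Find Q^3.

[[-243, -540], [108, 243]]

tr Q = 0 and det Q = -9, so the characteristic polynomial is λ² − (0)λ + (-9) with roots 3 and -3.
Eigenvectors give P = [[2, -5], [-1, 2]] with P⁻¹ = [[-2, -5], [-1, -2]], and Q = P·diag(3, -3)·P⁻¹.
Then Q^3 = P·diag(27, -27)·P⁻¹ = [[54, 135], [-27, -54]] · [[-2, -5], [-1, -2]] = [[-243, -540], [108, 243]].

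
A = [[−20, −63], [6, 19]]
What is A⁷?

tr A = −1 and det A = −2, so the characteristic polynomial is λ² − (−1)λ + (−2) with roots −2 and 1.
Eigenvectors give P = [[7, −3], [−2, 1]] with P⁻¹ = [[1, 3], [2, 7]], and A = P·diag(−2, 1)·P⁻¹.
Then A⁷ = P·diag(−128, 1)·P⁻¹ = [[−896, −3], [256, 1]] · [[1, 3], [2, 7]] = [[−902, −2709], [258, 775]].

[[−902, −2709], [258, 775]]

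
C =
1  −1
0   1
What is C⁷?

C = I + N where N = [[0, −1], [0, 0]] is strictly upper-triangular, so N² = 0.
(I + N)⁷ = I + 7·N = [[1, −7], [0, 1]].

[[1, −7], [0, 1]]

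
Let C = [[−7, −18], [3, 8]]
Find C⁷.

[[−259, −774], [129, 386]]

tr C = 1 and det C = −2, so the characteristic polynomial is λ² − (1)λ + (−2) with roots −1 and 2.
Eigenvectors give P = [[−3, −2], [1, 1]] with P⁻¹ = [[−1, −2], [1, 3]], and C = P·diag(−1, 2)·P⁻¹.
Then C⁷ = P·diag(−1, 128)·P⁻¹ = [[3, −256], [−1, 128]] · [[−1, −2], [1, 3]] = [[−259, −774], [129, 386]].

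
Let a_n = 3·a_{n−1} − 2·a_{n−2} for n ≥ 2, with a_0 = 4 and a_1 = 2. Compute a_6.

With companion matrix M = [[3, −2], [1, 0]], [a_n, a_{n−1}]ᵀ = M·[a_{n−1}, a_{n−2}]ᵀ, so [a_6, a_5]ᵀ = M^5·[a_1, a_0]ᵀ.
M^5 = [[63, −62], [31, −30]], giving [a_6, a_5]ᵀ = [[−122], [−58]].

−122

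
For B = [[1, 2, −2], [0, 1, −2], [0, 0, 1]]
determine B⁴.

[[1, 8, −32], [0, 1, −8], [0, 0, 1]]

B = I + N where N = [[0, 2, −2], [0, 0, −2], [0, 0, 0]] is strictly upper-triangular, so N³ = 0.
(I + N)⁴ = I + 4·N + 6·N² = [[1, 8, −32], [0, 1, −8], [0, 0, 1]].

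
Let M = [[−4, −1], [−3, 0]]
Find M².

[[19, 4], [12, 3]]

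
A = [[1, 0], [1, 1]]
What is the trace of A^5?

2

A = I + N where N = [[0, 0], [1, 0]] is strictly lower-triangular, so N^2 = 0.
(I + N)^5 = I + 5·N = [[1, 0], [5, 1]].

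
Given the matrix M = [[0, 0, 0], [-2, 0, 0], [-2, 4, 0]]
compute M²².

M is strictly triangular, hence nilpotent: M³ = 0, so M²² = 0.

[[0, 0, 0], [0, 0, 0], [0, 0, 0]]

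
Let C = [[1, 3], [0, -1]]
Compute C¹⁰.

C² = I (check: tr C = 0 and det C = -1), so C¹⁰ = I since 10 is even.

[[1, 0], [0, 1]]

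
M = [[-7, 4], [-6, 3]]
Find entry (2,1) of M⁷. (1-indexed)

tr M = -4 and det M = 3, so the characteristic polynomial is λ² − (-4)λ + (3) with roots -1 and -3.
Eigenvectors give P = [[-2, 1], [-3, 1]] with P⁻¹ = [[1, -1], [3, -2]], and M = P·diag(-1, -3)·P⁻¹.
Then M⁷ = P·diag(-1, -2187)·P⁻¹ = [[2, -2187], [3, -2187]] · [[1, -1], [3, -2]] = [[-6559, 4372], [-6558, 4371]].

-6558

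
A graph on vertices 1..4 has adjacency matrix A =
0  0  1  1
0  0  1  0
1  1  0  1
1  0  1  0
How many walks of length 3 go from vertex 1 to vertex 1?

The number of length-3 walks from vertex 1 to vertex 1 is entry (1,1) of A^3, where A is the adjacency matrix.
A^2 = [[2, 1, 1, 1], [1, 1, 0, 1], [1, 0, 3, 1], [1, 1, 1, 2]]
A^3 = [[2, 1, 4, 3], [1, 0, 3, 1], [4, 3, 2, 4], [3, 1, 4, 2]]

2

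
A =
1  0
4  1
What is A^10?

[[1, 0], [40, 1]]

A = I + N where N = [[0, 0], [4, 0]] is strictly lower-triangular, so N^2 = 0.
(I + N)^10 = I + 10·N = [[1, 0], [40, 1]].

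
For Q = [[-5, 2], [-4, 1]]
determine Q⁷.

[[-4373, 2186], [-4372, 2185]]

tr Q = -4 and det Q = 3, so the characteristic polynomial is λ² − (-4)λ + (3) with roots -1 and -3.
Eigenvectors give P = [[-1, 1], [-2, 1]] with P⁻¹ = [[1, -1], [2, -1]], and Q = P·diag(-1, -3)·P⁻¹.
Then Q⁷ = P·diag(-1, -2187)·P⁻¹ = [[1, -2187], [2, -2187]] · [[1, -1], [2, -1]] = [[-4373, 2186], [-4372, 2185]].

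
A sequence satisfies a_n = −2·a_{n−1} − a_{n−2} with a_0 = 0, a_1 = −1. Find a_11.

−11

With companion matrix T = [[−2, −1], [1, 0]], [a_n, a_{n−1}]ᵀ = T·[a_{n−1}, a_{n−2}]ᵀ, so [a_11, a_10]ᵀ = T^10·[a_1, a_0]ᵀ.
T^10 = [[11, 10], [−10, −9]], giving [a_11, a_10]ᵀ = [[−11], [10]].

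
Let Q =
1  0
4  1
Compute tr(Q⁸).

Q = I + N where N = [[0, 0], [4, 0]] is strictly lower-triangular, so N² = 0.
(I + N)⁸ = I + 8·N = [[1, 0], [32, 1]].

2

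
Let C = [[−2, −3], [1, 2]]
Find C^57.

[[−2, −3], [1, 2]]

C² = I (check: tr C = 0 and det C = −1), so C^57 = C since 57 is odd.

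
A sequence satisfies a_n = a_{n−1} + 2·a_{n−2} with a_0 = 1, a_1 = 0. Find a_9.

170

With companion matrix C = [[1, 2], [1, 0]], [a_n, a_{n−1}]ᵀ = C·[a_{n−1}, a_{n−2}]ᵀ, so [a_9, a_8]ᵀ = C^8·[a_1, a_0]ᵀ.
C^8 = [[171, 170], [85, 86]], giving [a_9, a_8]ᵀ = [[170], [86]].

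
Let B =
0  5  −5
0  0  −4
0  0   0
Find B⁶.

[[0, 0, 0], [0, 0, 0], [0, 0, 0]]

B is strictly triangular, hence nilpotent: B³ = 0, so B⁶ = 0.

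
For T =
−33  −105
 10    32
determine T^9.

[[−140853, −424095], [40390, 121682]]

tr T = −1 and det T = −6, so the characteristic polynomial is λ² − (−1)λ + (−6) with roots 2 and −3.
Eigenvectors give P = [[−3, 7], [1, −2]] with P⁻¹ = [[2, 7], [1, 3]], and T = P·diag(2, −3)·P⁻¹.
Then T^9 = P·diag(512, −19683)·P⁻¹ = [[−1536, −137781], [512, 39366]] · [[2, 7], [1, 3]] = [[−140853, −424095], [40390, 121682]].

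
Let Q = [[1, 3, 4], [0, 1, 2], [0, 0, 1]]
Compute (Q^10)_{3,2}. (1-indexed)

Q = I + N where N = [[0, 3, 4], [0, 0, 2], [0, 0, 0]] is strictly upper-triangular, so N^3 = 0.
(I + N)^10 = I + 10·N + 45·N^2 = [[1, 30, 310], [0, 1, 20], [0, 0, 1]].

0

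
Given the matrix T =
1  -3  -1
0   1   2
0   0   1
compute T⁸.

[[1, -24, -176], [0, 1, 16], [0, 0, 1]]

T = I + N where N = [[0, -3, -1], [0, 0, 2], [0, 0, 0]] is strictly upper-triangular, so N³ = 0.
(I + N)⁸ = I + 8·N + 28·N² = [[1, -24, -176], [0, 1, 16], [0, 0, 1]].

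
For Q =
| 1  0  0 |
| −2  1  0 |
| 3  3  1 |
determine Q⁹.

Q = I + N where N = [[0, 0, 0], [−2, 0, 0], [3, 3, 0]] is strictly lower-triangular, so N³ = 0.
(I + N)⁹ = I + 9·N + 36·N² = [[1, 0, 0], [−18, 1, 0], [−189, 27, 1]].

[[1, 0, 0], [−18, 1, 0], [−189, 27, 1]]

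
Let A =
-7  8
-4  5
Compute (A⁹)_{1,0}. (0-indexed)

-19684

tr A = -2 and det A = -3, so the characteristic polynomial is λ² − (-2)λ + (-3) with roots -3 and 1.
Eigenvectors give P = [[-2, -1], [-1, -1]] with P⁻¹ = [[-1, 1], [1, -2]], and A = P·diag(-3, 1)·P⁻¹.
Then A⁹ = P·diag(-19683, 1)·P⁻¹ = [[39366, -1], [19683, -1]] · [[-1, 1], [1, -2]] = [[-39367, 39368], [-19684, 19685]].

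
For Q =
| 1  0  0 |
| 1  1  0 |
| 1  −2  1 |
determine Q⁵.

[[1, 0, 0], [5, 1, 0], [−15, −10, 1]]

Q = I + N where N = [[0, 0, 0], [1, 0, 0], [1, −2, 0]] is strictly lower-triangular, so N³ = 0.
(I + N)⁵ = I + 5·N + 10·N² = [[1, 0, 0], [5, 1, 0], [−15, −10, 1]].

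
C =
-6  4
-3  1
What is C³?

[[-84, 76], [-57, 49]]

tr C = -5 and det C = 6, so the characteristic polynomial is λ² − (-5)λ + (6) with roots -2 and -3.
Eigenvectors give P = [[-1, 4], [-1, 3]] with P⁻¹ = [[3, -4], [1, -1]], and C = P·diag(-2, -3)·P⁻¹.
Then C³ = P·diag(-8, -27)·P⁻¹ = [[8, -108], [8, -81]] · [[3, -4], [1, -1]] = [[-84, 76], [-57, 49]].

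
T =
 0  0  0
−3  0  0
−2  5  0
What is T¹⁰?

[[0, 0, 0], [0, 0, 0], [0, 0, 0]]

T is strictly triangular, hence nilpotent: T³ = 0, so T¹⁰ = 0.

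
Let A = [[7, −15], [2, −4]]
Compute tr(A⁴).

tr A = 3 and det A = 2, so the characteristic polynomial is λ² − (3)λ + (2) with roots 1 and 2.
Eigenvectors give P = [[−5, 3], [−2, 1]] with P⁻¹ = [[1, −3], [2, −5]], and A = P·diag(1, 2)·P⁻¹.
Then A⁴ = P·diag(1, 16)·P⁻¹ = [[−5, 48], [−2, 16]] · [[1, −3], [2, −5]] = [[91, −225], [30, −74]].

17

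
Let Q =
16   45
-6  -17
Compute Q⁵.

tr Q = -1 and det Q = -2, so the characteristic polynomial is λ² − (-1)λ + (-2) with roots -2 and 1.
Eigenvectors give P = [[-5, 3], [2, -1]] with P⁻¹ = [[1, 3], [2, 5]], and Q = P·diag(-2, 1)·P⁻¹.
Then Q⁵ = P·diag(-32, 1)·P⁻¹ = [[160, 3], [-64, -1]] · [[1, 3], [2, 5]] = [[166, 495], [-66, -197]].

[[166, 495], [-66, -197]]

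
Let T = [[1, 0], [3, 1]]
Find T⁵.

[[1, 0], [15, 1]]

T = I + N where N = [[0, 0], [3, 0]] is strictly lower-triangular, so N² = 0.
(I + N)⁵ = I + 5·N = [[1, 0], [15, 1]].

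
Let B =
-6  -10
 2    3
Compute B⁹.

tr B = -3 and det B = 2, so the characteristic polynomial is λ² − (-3)λ + (2) with roots -2 and -1.
Eigenvectors give P = [[-5, -2], [2, 1]] with P⁻¹ = [[-1, -2], [2, 5]], and B = P·diag(-2, -1)·P⁻¹.
Then B⁹ = P·diag(-512, -1)·P⁻¹ = [[2560, 2], [-1024, -1]] · [[-1, -2], [2, 5]] = [[-2556, -5110], [1022, 2043]].

[[-2556, -5110], [1022, 2043]]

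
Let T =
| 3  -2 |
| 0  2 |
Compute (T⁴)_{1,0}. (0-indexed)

0

T² = [[9, -10], [0, 4]]
T³ = [[27, -38], [0, 8]]
T⁴ = [[81, -130], [0, 16]]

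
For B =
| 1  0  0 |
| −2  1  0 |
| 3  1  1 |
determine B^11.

B = I + N where N = [[0, 0, 0], [−2, 0, 0], [3, 1, 0]] is strictly lower-triangular, so N^3 = 0.
(I + N)^11 = I + 11·N + 55·N^2 = [[1, 0, 0], [−22, 1, 0], [−77, 11, 1]].

[[1, 0, 0], [−22, 1, 0], [−77, 11, 1]]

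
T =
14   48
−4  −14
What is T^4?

tr T = 0 and det T = −4, so the characteristic polynomial is λ² − (0)λ + (−4) with roots −2 and 2.
Eigenvectors give P = [[−3, −4], [1, 1]] with P⁻¹ = [[1, 4], [−1, −3]], and T = P·diag(−2, 2)·P⁻¹.
Then T^4 = P·diag(16, 16)·P⁻¹ = [[−48, −64], [16, 16]] · [[1, 4], [−1, −3]] = [[16, 0], [0, 16]].

[[16, 0], [0, 16]]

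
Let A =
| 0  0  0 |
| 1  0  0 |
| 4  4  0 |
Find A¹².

A is strictly triangular, hence nilpotent: A³ = 0, so A¹² = 0.

[[0, 0, 0], [0, 0, 0], [0, 0, 0]]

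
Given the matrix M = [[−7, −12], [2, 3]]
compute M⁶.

tr M = −4 and det M = 3, so the characteristic polynomial is λ² − (−4)λ + (3) with roots −3 and −1.
Eigenvectors give P = [[3, −2], [−1, 1]] with P⁻¹ = [[1, 2], [1, 3]], and M = P·diag(−3, −1)·P⁻¹.
Then M⁶ = P·diag(729, 1)·P⁻¹ = [[2187, −2], [−729, 1]] · [[1, 2], [1, 3]] = [[2185, 4368], [−728, −1455]].

[[2185, 4368], [−728, −1455]]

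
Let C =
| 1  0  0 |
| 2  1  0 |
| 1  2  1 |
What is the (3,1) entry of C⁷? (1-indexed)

C = I + N where N = [[0, 0, 0], [2, 0, 0], [1, 2, 0]] is strictly lower-triangular, so N³ = 0.
(I + N)⁷ = I + 7·N + 21·N² = [[1, 0, 0], [14, 1, 0], [91, 14, 1]].

91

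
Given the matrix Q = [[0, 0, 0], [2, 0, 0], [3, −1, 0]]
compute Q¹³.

[[0, 0, 0], [0, 0, 0], [0, 0, 0]]

Q is strictly triangular, hence nilpotent: Q³ = 0, so Q¹³ = 0.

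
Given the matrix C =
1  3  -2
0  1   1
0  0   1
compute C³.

C = I + N where N = [[0, 3, -2], [0, 0, 1], [0, 0, 0]] is strictly upper-triangular, so N³ = 0.
(I + N)³ = I + 3·N + 3·N² = [[1, 9, 3], [0, 1, 3], [0, 0, 1]].

[[1, 9, 3], [0, 1, 3], [0, 0, 1]]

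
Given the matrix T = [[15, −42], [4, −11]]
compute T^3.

tr T = 4 and det T = 3, so the characteristic polynomial is λ² − (4)λ + (3) with roots 3 and 1.
Eigenvectors give P = [[7, 3], [2, 1]] with P⁻¹ = [[1, −3], [−2, 7]], and T = P·diag(3, 1)·P⁻¹.
Then T^3 = P·diag(27, 1)·P⁻¹ = [[189, 3], [54, 1]] · [[1, −3], [−2, 7]] = [[183, −546], [52, −155]].

[[183, −546], [52, −155]]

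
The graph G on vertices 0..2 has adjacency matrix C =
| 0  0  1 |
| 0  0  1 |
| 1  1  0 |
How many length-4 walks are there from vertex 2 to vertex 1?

The number of length-4 walks from vertex 2 to vertex 1 is entry (2,1) of C^4, where C is the adjacency matrix.
C^2 = [[1, 1, 0], [1, 1, 0], [0, 0, 2]]
C^3 = [[0, 0, 2], [0, 0, 2], [2, 2, 0]]
C^4 = [[2, 2, 0], [2, 2, 0], [0, 0, 4]]

0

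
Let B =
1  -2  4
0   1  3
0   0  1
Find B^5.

B = I + N where N = [[0, -2, 4], [0, 0, 3], [0, 0, 0]] is strictly upper-triangular, so N^3 = 0.
(I + N)^5 = I + 5·N + 10·N^2 = [[1, -10, -40], [0, 1, 15], [0, 0, 1]].

[[1, -10, -40], [0, 1, 15], [0, 0, 1]]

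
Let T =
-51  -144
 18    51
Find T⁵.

tr T = 0 and det T = -9, so the characteristic polynomial is λ² − (0)λ + (-9) with roots -3 and 3.
Eigenvectors give P = [[-3, -8], [1, 3]] with P⁻¹ = [[-3, -8], [1, 3]], and T = P·diag(-3, 3)·P⁻¹.
Then T⁵ = P·diag(-243, 243)·P⁻¹ = [[729, -1944], [-243, 729]] · [[-3, -8], [1, 3]] = [[-4131, -11664], [1458, 4131]].

[[-4131, -11664], [1458, 4131]]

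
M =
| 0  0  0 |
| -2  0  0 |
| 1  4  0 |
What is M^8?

[[0, 0, 0], [0, 0, 0], [0, 0, 0]]

M is strictly triangular, hence nilpotent: M^3 = 0, so M^8 = 0.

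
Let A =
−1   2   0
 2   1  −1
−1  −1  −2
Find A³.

A² = [[5, 0, −2], [1, 6, 1], [1, −1, 5]]
A³ = [[−3, 12, 4], [10, 7, −8], [−8, −4, −9]]

[[−3, 12, 4], [10, 7, −8], [−8, −4, −9]]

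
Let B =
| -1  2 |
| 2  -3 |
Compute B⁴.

B² = [[5, -8], [-8, 13]]
B³ = [[-21, 34], [34, -55]]
B⁴ = [[89, -144], [-144, 233]]

[[89, -144], [-144, 233]]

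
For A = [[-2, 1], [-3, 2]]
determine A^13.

A² = I (check: tr A = 0 and det A = -1), so A^13 = A since 13 is odd.

[[-2, 1], [-3, 2]]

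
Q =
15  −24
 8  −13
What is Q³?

tr Q = 2 and det Q = −3, so the characteristic polynomial is λ² − (2)λ + (−3) with roots 3 and −1.
Eigenvectors give P = [[2, −3], [1, −2]] with P⁻¹ = [[2, −3], [1, −2]], and Q = P·diag(3, −1)·P⁻¹.
Then Q³ = P·diag(27, −1)·P⁻¹ = [[54, 3], [27, 2]] · [[2, −3], [1, −2]] = [[111, −168], [56, −85]].

[[111, −168], [56, −85]]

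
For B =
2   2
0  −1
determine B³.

B² = [[4, 2], [0, 1]]
B³ = [[8, 6], [0, −1]]

[[8, 6], [0, −1]]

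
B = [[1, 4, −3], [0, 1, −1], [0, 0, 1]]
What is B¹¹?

[[1, 44, −253], [0, 1, −11], [0, 0, 1]]

B = I + N where N = [[0, 4, −3], [0, 0, −1], [0, 0, 0]] is strictly upper-triangular, so N³ = 0.
(I + N)¹¹ = I + 11·N + 55·N² = [[1, 44, −253], [0, 1, −11], [0, 0, 1]].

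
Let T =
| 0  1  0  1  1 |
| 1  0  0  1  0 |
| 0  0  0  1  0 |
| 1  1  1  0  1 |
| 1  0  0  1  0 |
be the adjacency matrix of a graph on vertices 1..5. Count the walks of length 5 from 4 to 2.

The number of length-5 walks from vertex 4 to vertex 2 is entry (4,2) of T⁵, where T is the adjacency matrix.
T² = [[3, 1, 1, 2, 1], [1, 2, 1, 1, 2], [1, 1, 1, 0, 1], [2, 1, 0, 4, 1], [1, 2, 1, 1, 2]]
T³ = [[4, 5, 2, 6, 5], [5, 2, 1, 6, 2], [2, 1, 0, 4, 1], [6, 6, 4, 4, 6], [5, 2, 1, 6, 2]]
T⁴ = [[16, 10, 6, 16, 10], [10, 11, 6, 10, 11], [6, 6, 4, 4, 6], [16, 10, 4, 22, 10], [10, 11, 6, 10, 11]]
T⁵ = [[36, 32, 16, 42, 32], [32, 20, 10, 38, 20], [16, 10, 4, 22, 10], [42, 38, 22, 40, 38], [32, 20, 10, 38, 20]]

38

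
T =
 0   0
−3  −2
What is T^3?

T^2 = [[0, 0], [6, 4]]
T^3 = [[0, 0], [−12, −8]]

[[0, 0], [−12, −8]]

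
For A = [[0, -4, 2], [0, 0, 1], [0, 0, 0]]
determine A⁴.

A is strictly triangular, hence nilpotent: A³ = 0, so A⁴ = 0.

[[0, 0, 0], [0, 0, 0], [0, 0, 0]]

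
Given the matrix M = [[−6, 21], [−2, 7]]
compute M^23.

[[−6, 21], [−2, 7]]

M² = M (a projection; rank 1, trace 1), so M^23 = M.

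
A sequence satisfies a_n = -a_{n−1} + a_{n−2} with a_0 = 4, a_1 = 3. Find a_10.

-29

With companion matrix A = [[-1, 1], [1, 0]], [a_n, a_{n−1}]ᵀ = A·[a_{n−1}, a_{n−2}]ᵀ, so [a_10, a_9]ᵀ = A^9·[a_1, a_0]ᵀ.
A^9 = [[-55, 34], [34, -21]], giving [a_10, a_9]ᵀ = [[-29], [18]].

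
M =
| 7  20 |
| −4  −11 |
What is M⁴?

tr M = −4 and det M = 3, so the characteristic polynomial is λ² − (−4)λ + (3) with roots −1 and −3.
Eigenvectors give P = [[−5, −2], [2, 1]] with P⁻¹ = [[−1, −2], [2, 5]], and M = P·diag(−1, −3)·P⁻¹.
Then M⁴ = P·diag(1, 81)·P⁻¹ = [[−5, −162], [2, 81]] · [[−1, −2], [2, 5]] = [[−319, −800], [160, 401]].

[[−319, −800], [160, 401]]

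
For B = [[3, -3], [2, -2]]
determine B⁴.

[[3, -3], [2, -2]]

B² = B (a projection; rank 1, trace 1), so B⁴ = B.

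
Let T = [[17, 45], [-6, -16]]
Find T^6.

[[379, 945], [-126, -314]]

tr T = 1 and det T = -2, so the characteristic polynomial is λ² − (1)λ + (-2) with roots 2 and -1.
Eigenvectors give P = [[3, -5], [-1, 2]] with P⁻¹ = [[2, 5], [1, 3]], and T = P·diag(2, -1)·P⁻¹.
Then T^6 = P·diag(64, 1)·P⁻¹ = [[192, -5], [-64, 2]] · [[2, 5], [1, 3]] = [[379, 945], [-126, -314]].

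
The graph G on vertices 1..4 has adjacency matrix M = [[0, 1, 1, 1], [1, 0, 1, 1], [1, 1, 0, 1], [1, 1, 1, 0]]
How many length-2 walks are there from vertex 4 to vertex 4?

3

The number of length-2 walks from vertex 4 to vertex 4 is entry (4,4) of M², where M is the adjacency matrix.
M² = [[3, 2, 2, 2], [2, 3, 2, 2], [2, 2, 3, 2], [2, 2, 2, 3]]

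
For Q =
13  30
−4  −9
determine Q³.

tr Q = 4 and det Q = 3, so the characteristic polynomial is λ² − (4)λ + (3) with roots 3 and 1.
Eigenvectors give P = [[−3, −5], [1, 2]] with P⁻¹ = [[−2, −5], [1, 3]], and Q = P·diag(3, 1)·P⁻¹.
Then Q³ = P·diag(27, 1)·P⁻¹ = [[−81, −5], [27, 2]] · [[−2, −5], [1, 3]] = [[157, 390], [−52, −129]].

[[157, 390], [−52, −129]]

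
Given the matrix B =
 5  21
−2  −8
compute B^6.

[[−377, −1323], [126, 442]]

tr B = −3 and det B = 2, so the characteristic polynomial is λ² − (−3)λ + (2) with roots −1 and −2.
Eigenvectors give P = [[7, −3], [−2, 1]] with P⁻¹ = [[1, 3], [2, 7]], and B = P·diag(−1, −2)·P⁻¹.
Then B^6 = P·diag(1, 64)·P⁻¹ = [[7, −192], [−2, 64]] · [[1, 3], [2, 7]] = [[−377, −1323], [126, 442]].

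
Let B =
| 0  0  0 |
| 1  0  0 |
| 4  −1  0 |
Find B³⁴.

[[0, 0, 0], [0, 0, 0], [0, 0, 0]]

B is strictly triangular, hence nilpotent: B³ = 0, so B³⁴ = 0.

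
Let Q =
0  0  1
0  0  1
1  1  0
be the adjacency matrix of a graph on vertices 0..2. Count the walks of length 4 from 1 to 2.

The number of length-4 walks from vertex 1 to vertex 2 is entry (1,2) of Q⁴, where Q is the adjacency matrix.
Q² = [[1, 1, 0], [1, 1, 0], [0, 0, 2]]
Q³ = [[0, 0, 2], [0, 0, 2], [2, 2, 0]]
Q⁴ = [[2, 2, 0], [2, 2, 0], [0, 0, 4]]

0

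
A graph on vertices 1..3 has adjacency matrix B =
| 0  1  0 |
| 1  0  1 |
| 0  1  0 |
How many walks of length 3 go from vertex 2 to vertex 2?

0

The number of length-3 walks from vertex 2 to vertex 2 is entry (2,2) of B³, where B is the adjacency matrix.
B² = [[1, 0, 1], [0, 2, 0], [1, 0, 1]]
B³ = [[0, 2, 0], [2, 0, 2], [0, 2, 0]]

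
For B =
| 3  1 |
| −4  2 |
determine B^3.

B^2 = [[5, 5], [−20, 0]]
B^3 = [[−5, 15], [−60, −20]]

[[−5, 15], [−60, −20]]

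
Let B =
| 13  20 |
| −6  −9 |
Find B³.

tr B = 4 and det B = 3, so the characteristic polynomial is λ² − (4)λ + (3) with roots 1 and 3.
Eigenvectors give P = [[−5, −2], [3, 1]] with P⁻¹ = [[1, 2], [−3, −5]], and B = P·diag(1, 3)·P⁻¹.
Then B³ = P·diag(1, 27)·P⁻¹ = [[−5, −54], [3, 27]] · [[1, 2], [−3, −5]] = [[157, 260], [−78, −129]].

[[157, 260], [−78, −129]]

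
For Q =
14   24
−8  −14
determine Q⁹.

tr Q = 0 and det Q = −4, so the characteristic polynomial is λ² − (0)λ + (−4) with roots −2 and 2.
Eigenvectors give P = [[−3, −2], [2, 1]] with P⁻¹ = [[1, 2], [−2, −3]], and Q = P·diag(−2, 2)·P⁻¹.
Then Q⁹ = P·diag(−512, 512)·P⁻¹ = [[1536, −1024], [−1024, 512]] · [[1, 2], [−2, −3]] = [[3584, 6144], [−2048, −3584]].

[[3584, 6144], [−2048, −3584]]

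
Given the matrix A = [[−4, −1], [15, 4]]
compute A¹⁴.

[[1, 0], [0, 1]]

A² = I (check: tr A = 0 and det A = −1), so A¹⁴ = I since 14 is even.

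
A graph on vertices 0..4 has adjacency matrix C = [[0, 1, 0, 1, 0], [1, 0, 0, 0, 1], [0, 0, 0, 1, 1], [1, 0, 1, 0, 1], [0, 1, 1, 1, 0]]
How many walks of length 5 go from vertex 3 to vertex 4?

34

The number of length-5 walks from vertex 3 to vertex 4 is entry (3,4) of C⁵, where C is the adjacency matrix.
C² = [[2, 0, 1, 0, 2], [0, 2, 1, 2, 0], [1, 1, 2, 1, 1], [0, 2, 1, 3, 1], [2, 0, 1, 1, 3]]
C³ = [[0, 4, 2, 5, 1], [4, 0, 2, 1, 5], [2, 2, 2, 4, 4], [5, 1, 4, 2, 6], [1, 5, 4, 6, 2]]
C⁴ = [[9, 1, 6, 3, 11], [1, 9, 6, 11, 3], [6, 6, 8, 8, 8], [3, 11, 8, 15, 7], [11, 3, 8, 7, 15]]
C⁵ = [[4, 20, 14, 26, 10], [20, 4, 14, 10, 26], [14, 14, 16, 22, 22], [26, 10, 22, 18, 34], [10, 26, 22, 34, 18]]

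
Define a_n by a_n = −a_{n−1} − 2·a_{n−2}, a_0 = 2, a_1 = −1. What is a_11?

With companion matrix T = [[−1, −2], [1, 0]], [a_n, a_{n−1}]ᵀ = T·[a_{n−1}, a_{n−2}]ᵀ, so [a_11, a_10]ᵀ = T¹⁰·[a_1, a_0]ᵀ.
T¹⁰ = [[23, −22], [11, 34]], giving [a_11, a_10]ᵀ = [[−67], [57]].

−67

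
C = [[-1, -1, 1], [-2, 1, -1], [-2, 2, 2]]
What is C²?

[[1, 2, 2], [2, 1, -5], [-6, 8, 0]]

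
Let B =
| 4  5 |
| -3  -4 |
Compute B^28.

[[1, 0], [0, 1]]

B² = I (check: tr B = 0 and det B = -1), so B^28 = I since 28 is even.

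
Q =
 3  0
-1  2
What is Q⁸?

[[6561, 0], [-6305, 256]]

tr Q = 5 and det Q = 6, so the characteristic polynomial is λ² − (5)λ + (6) with roots 2 and 3.
Eigenvectors give P = [[0, -1], [1, 1]] with P⁻¹ = [[1, 1], [-1, 0]], and Q = P·diag(2, 3)·P⁻¹.
Then Q⁸ = P·diag(256, 6561)·P⁻¹ = [[0, -6561], [256, 6561]] · [[1, 1], [-1, 0]] = [[6561, 0], [-6305, 256]].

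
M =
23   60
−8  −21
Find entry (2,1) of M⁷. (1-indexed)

tr M = 2 and det M = −3, so the characteristic polynomial is λ² − (2)λ + (−3) with roots 3 and −1.
Eigenvectors give P = [[−3, −5], [1, 2]] with P⁻¹ = [[−2, −5], [1, 3]], and M = P·diag(3, −1)·P⁻¹.
Then M⁷ = P·diag(2187, −1)·P⁻¹ = [[−6561, 5], [2187, −2]] · [[−2, −5], [1, 3]] = [[13127, 32820], [−4376, −10941]].

−4376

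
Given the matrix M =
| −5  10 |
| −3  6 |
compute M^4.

[[−5, 10], [−3, 6]]

M² = M (a projection; rank 1, trace 1), so M^4 = M.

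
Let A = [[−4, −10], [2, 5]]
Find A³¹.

[[−4, −10], [2, 5]]

A² = A (a projection; rank 1, trace 1), so A³¹ = A.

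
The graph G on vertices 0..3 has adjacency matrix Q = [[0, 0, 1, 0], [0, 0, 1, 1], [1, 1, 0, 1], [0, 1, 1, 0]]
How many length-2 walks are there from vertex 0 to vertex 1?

The number of length-2 walks from vertex 0 to vertex 1 is entry (0,1) of Q^2, where Q is the adjacency matrix.
Q^2 = [[1, 1, 0, 1], [1, 2, 1, 1], [0, 1, 3, 1], [1, 1, 1, 2]]

1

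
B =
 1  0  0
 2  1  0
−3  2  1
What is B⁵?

B = I + N where N = [[0, 0, 0], [2, 0, 0], [−3, 2, 0]] is strictly lower-triangular, so N³ = 0.
(I + N)⁵ = I + 5·N + 10·N² = [[1, 0, 0], [10, 1, 0], [25, 10, 1]].

[[1, 0, 0], [10, 1, 0], [25, 10, 1]]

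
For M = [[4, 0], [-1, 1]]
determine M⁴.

M² = [[16, 0], [-5, 1]]
M³ = [[64, 0], [-21, 1]]
M⁴ = [[256, 0], [-85, 1]]

[[256, 0], [-85, 1]]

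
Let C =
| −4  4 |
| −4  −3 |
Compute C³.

C² = [[0, −28], [28, −7]]
C³ = [[112, 84], [−84, 133]]

[[112, 84], [−84, 133]]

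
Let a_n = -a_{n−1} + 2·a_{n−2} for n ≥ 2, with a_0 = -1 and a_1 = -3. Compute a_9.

With companion matrix T = [[-1, 2], [1, 0]], [a_n, a_{n−1}]ᵀ = T·[a_{n−1}, a_{n−2}]ᵀ, so [a_9, a_8]ᵀ = T⁸·[a_1, a_0]ᵀ.
T⁸ = [[171, -170], [-85, 86]], giving [a_9, a_8]ᵀ = [[-343], [169]].

-343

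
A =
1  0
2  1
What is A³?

A = I + N where N = [[0, 0], [2, 0]] is strictly lower-triangular, so N² = 0.
(I + N)³ = I + 3·N = [[1, 0], [6, 1]].

[[1, 0], [6, 1]]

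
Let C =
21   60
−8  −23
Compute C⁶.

tr C = −2 and det C = −3, so the characteristic polynomial is λ² − (−2)λ + (−3) with roots −3 and 1.
Eigenvectors give P = [[−5, −3], [2, 1]] with P⁻¹ = [[1, 3], [−2, −5]], and C = P·diag(−3, 1)·P⁻¹.
Then C⁶ = P·diag(729, 1)·P⁻¹ = [[−3645, −3], [1458, 1]] · [[1, 3], [−2, −5]] = [[−3639, −10920], [1456, 4369]].

[[−3639, −10920], [1456, 4369]]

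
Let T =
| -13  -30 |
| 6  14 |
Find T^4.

[[-59, -150], [30, 76]]

tr T = 1 and det T = -2, so the characteristic polynomial is λ² − (1)λ + (-2) with roots 2 and -1.
Eigenvectors give P = [[-2, 5], [1, -2]] with P⁻¹ = [[2, 5], [1, 2]], and T = P·diag(2, -1)·P⁻¹.
Then T^4 = P·diag(16, 1)·P⁻¹ = [[-32, 5], [16, -2]] · [[2, 5], [1, 2]] = [[-59, -150], [30, 76]].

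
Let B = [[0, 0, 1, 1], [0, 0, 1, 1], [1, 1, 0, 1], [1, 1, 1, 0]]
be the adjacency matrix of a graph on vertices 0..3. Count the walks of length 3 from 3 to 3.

4

The number of length-3 walks from vertex 3 to vertex 3 is entry (3,3) of B³, where B is the adjacency matrix.
B² = [[2, 2, 1, 1], [2, 2, 1, 1], [1, 1, 3, 2], [1, 1, 2, 3]]
B³ = [[2, 2, 5, 5], [2, 2, 5, 5], [5, 5, 4, 5], [5, 5, 5, 4]]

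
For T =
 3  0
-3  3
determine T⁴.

T² = [[9, 0], [-18, 9]]
T³ = [[27, 0], [-81, 27]]
T⁴ = [[81, 0], [-324, 81]]

[[81, 0], [-324, 81]]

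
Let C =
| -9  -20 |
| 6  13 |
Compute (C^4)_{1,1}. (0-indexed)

481

tr C = 4 and det C = 3, so the characteristic polynomial is λ² − (4)λ + (3) with roots 1 and 3.
Eigenvectors give P = [[-2, -5], [1, 3]] with P⁻¹ = [[-3, -5], [1, 2]], and C = P·diag(1, 3)·P⁻¹.
Then C^4 = P·diag(1, 81)·P⁻¹ = [[-2, -405], [1, 243]] · [[-3, -5], [1, 2]] = [[-399, -800], [240, 481]].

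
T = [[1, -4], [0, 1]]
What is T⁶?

T = I + N where N = [[0, -4], [0, 0]] is strictly upper-triangular, so N² = 0.
(I + N)⁶ = I + 6·N = [[1, -24], [0, 1]].

[[1, -24], [0, 1]]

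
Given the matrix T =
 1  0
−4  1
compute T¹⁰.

T = I + N where N = [[0, 0], [−4, 0]] is strictly lower-triangular, so N² = 0.
(I + N)¹⁰ = I + 10·N = [[1, 0], [−40, 1]].

[[1, 0], [−40, 1]]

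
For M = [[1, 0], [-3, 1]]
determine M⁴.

M = I + N where N = [[0, 0], [-3, 0]] is strictly lower-triangular, so N² = 0.
(I + N)⁴ = I + 4·N = [[1, 0], [-12, 1]].

[[1, 0], [-12, 1]]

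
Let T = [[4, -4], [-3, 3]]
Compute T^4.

[[1372, -1372], [-1029, 1029]]

T^2 = [[28, -28], [-21, 21]]
T^3 = [[196, -196], [-147, 147]]
T^4 = [[1372, -1372], [-1029, 1029]]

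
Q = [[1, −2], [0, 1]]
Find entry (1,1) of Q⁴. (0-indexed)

Q = I + N where N = [[0, −2], [0, 0]] is strictly upper-triangular, so N² = 0.
(I + N)⁴ = I + 4·N = [[1, −8], [0, 1]].

1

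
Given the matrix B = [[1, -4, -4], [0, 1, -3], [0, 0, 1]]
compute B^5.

[[1, -20, 100], [0, 1, -15], [0, 0, 1]]

B = I + N where N = [[0, -4, -4], [0, 0, -3], [0, 0, 0]] is strictly upper-triangular, so N^3 = 0.
(I + N)^5 = I + 5·N + 10·N^2 = [[1, -20, 100], [0, 1, -15], [0, 0, 1]].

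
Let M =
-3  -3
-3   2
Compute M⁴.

[[333, 93], [93, 178]]

M² = [[18, 3], [3, 13]]
M³ = [[-63, -48], [-48, 17]]
M⁴ = [[333, 93], [93, 178]]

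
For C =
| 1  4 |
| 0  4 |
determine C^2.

[[1, 20], [0, 16]]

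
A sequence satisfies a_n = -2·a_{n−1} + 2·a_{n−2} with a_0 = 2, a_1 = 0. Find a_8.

1312

With companion matrix Q = [[-2, 2], [1, 0]], [a_n, a_{n−1}]ᵀ = Q·[a_{n−1}, a_{n−2}]ᵀ, so [a_8, a_7]ᵀ = Q⁷·[a_1, a_0]ᵀ.
Q⁷ = [[-896, 656], [328, -240]], giving [a_8, a_7]ᵀ = [[1312], [-480]].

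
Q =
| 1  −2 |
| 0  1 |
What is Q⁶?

[[1, −12], [0, 1]]

Q = I + N where N = [[0, −2], [0, 0]] is strictly upper-triangular, so N² = 0.
(I + N)⁶ = I + 6·N = [[1, −12], [0, 1]].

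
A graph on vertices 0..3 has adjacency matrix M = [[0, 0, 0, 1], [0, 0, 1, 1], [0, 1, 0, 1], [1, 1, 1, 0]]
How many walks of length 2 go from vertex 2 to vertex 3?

The number of length-2 walks from vertex 2 to vertex 3 is entry (2,3) of M², where M is the adjacency matrix.
M² = [[1, 1, 1, 0], [1, 2, 1, 1], [1, 1, 2, 1], [0, 1, 1, 3]]

1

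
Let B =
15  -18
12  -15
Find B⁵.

tr B = 0 and det B = -9, so the characteristic polynomial is λ² − (0)λ + (-9) with roots 3 and -3.
Eigenvectors give P = [[-3, -1], [-2, -1]] with P⁻¹ = [[-1, 1], [2, -3]], and B = P·diag(3, -3)·P⁻¹.
Then B⁵ = P·diag(243, -243)·P⁻¹ = [[-729, 243], [-486, 243]] · [[-1, 1], [2, -3]] = [[1215, -1458], [972, -1215]].

[[1215, -1458], [972, -1215]]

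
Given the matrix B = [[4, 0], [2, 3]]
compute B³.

B² = [[16, 0], [14, 9]]
B³ = [[64, 0], [74, 27]]

[[64, 0], [74, 27]]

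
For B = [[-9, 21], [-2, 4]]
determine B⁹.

tr B = -5 and det B = 6, so the characteristic polynomial is λ² − (-5)λ + (6) with roots -3 and -2.
Eigenvectors give P = [[7, 3], [2, 1]] with P⁻¹ = [[1, -3], [-2, 7]], and B = P·diag(-3, -2)·P⁻¹.
Then B⁹ = P·diag(-19683, -512)·P⁻¹ = [[-137781, -1536], [-39366, -512]] · [[1, -3], [-2, 7]] = [[-134709, 402591], [-38342, 114514]].

[[-134709, 402591], [-38342, 114514]]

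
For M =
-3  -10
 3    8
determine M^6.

[[-3261, -6650], [1995, 4054]]

tr M = 5 and det M = 6, so the characteristic polynomial is λ² − (5)λ + (6) with roots 2 and 3.
Eigenvectors give P = [[-2, -5], [1, 3]] with P⁻¹ = [[-3, -5], [1, 2]], and M = P·diag(2, 3)·P⁻¹.
Then M^6 = P·diag(64, 729)·P⁻¹ = [[-128, -3645], [64, 2187]] · [[-3, -5], [1, 2]] = [[-3261, -6650], [1995, 4054]].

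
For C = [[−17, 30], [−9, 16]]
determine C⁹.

tr C = −1 and det C = −2, so the characteristic polynomial is λ² − (−1)λ + (−2) with roots 1 and −2.
Eigenvectors give P = [[−5, 2], [−3, 1]] with P⁻¹ = [[1, −2], [3, −5]], and C = P·diag(1, −2)·P⁻¹.
Then C⁹ = P·diag(1, −512)·P⁻¹ = [[−5, −1024], [−3, −512]] · [[1, −2], [3, −5]] = [[−3077, 5130], [−1539, 2566]].

[[−3077, 5130], [−1539, 2566]]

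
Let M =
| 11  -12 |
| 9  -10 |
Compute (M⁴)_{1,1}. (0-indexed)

tr M = 1 and det M = -2, so the characteristic polynomial is λ² − (1)λ + (-2) with roots -1 and 2.
Eigenvectors give P = [[1, -4], [1, -3]] with P⁻¹ = [[-3, 4], [-1, 1]], and M = P·diag(-1, 2)·P⁻¹.
Then M⁴ = P·diag(1, 16)·P⁻¹ = [[1, -64], [1, -48]] · [[-3, 4], [-1, 1]] = [[61, -60], [45, -44]].

-44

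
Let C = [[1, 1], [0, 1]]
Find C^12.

[[1, 12], [0, 1]]

C = I + N where N = [[0, 1], [0, 0]] is strictly upper-triangular, so N^2 = 0.
(I + N)^12 = I + 12·N = [[1, 12], [0, 1]].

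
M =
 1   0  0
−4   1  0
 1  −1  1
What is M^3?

M = I + N where N = [[0, 0, 0], [−4, 0, 0], [1, −1, 0]] is strictly lower-triangular, so N^3 = 0.
(I + N)^3 = I + 3·N + 3·N^2 = [[1, 0, 0], [−12, 1, 0], [15, −3, 1]].

[[1, 0, 0], [−12, 1, 0], [15, −3, 1]]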